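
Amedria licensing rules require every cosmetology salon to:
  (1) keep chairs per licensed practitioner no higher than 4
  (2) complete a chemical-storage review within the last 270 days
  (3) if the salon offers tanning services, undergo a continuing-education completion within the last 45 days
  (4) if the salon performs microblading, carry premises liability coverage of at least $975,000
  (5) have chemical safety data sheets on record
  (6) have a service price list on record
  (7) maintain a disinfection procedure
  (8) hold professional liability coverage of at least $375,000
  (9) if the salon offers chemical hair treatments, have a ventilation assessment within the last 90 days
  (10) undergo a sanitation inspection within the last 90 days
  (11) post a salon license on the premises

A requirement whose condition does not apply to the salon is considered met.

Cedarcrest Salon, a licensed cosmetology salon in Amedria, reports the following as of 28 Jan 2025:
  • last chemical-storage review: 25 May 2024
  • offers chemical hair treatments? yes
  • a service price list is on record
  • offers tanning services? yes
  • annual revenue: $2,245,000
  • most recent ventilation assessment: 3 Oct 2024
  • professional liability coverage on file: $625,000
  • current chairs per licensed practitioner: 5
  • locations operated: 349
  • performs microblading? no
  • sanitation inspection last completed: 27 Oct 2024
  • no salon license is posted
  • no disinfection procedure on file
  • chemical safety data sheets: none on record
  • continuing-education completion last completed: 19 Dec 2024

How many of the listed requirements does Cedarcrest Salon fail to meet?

6

1. chairs per licensed practitioner 5 > 4 → not met
2. chemical-storage review 248 days ago vs limit 270 → met
3. condition 'offers tanning services' holds; continuing-education completion 40 days ago vs limit 45 → met
4. condition 'performs microblading' does not hold → requirement n/a → met
5. chemical safety data sheets absent → not met
6. service price list present → met
7. disinfection procedure absent → not met
8. professional liability coverage $625,000 ≥ $375,000 → met
9. condition 'offers chemical hair treatments' holds; ventilation assessment 117 days ago vs limit 90 → not met
10. sanitation inspection 93 days ago vs limit 90 → not met
11. salon license absent → not met
Not met: 6 of 11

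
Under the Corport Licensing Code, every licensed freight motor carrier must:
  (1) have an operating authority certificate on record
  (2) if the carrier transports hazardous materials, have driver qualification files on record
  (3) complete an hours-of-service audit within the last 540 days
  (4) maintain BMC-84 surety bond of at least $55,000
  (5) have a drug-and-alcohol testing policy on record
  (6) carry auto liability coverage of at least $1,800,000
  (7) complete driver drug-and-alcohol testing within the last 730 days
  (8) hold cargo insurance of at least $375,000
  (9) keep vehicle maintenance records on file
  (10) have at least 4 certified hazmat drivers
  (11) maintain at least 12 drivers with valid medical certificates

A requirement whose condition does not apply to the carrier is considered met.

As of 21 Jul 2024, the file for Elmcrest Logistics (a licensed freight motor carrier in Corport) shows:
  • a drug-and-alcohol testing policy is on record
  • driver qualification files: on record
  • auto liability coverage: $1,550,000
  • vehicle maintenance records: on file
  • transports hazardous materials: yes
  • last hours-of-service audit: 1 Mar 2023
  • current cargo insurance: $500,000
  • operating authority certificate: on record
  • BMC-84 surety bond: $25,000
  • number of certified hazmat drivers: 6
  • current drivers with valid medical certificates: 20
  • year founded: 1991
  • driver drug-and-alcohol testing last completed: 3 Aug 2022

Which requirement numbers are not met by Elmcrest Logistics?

1. operating authority certificate present → met
2. condition 'transports hazardous materials' holds; driver qualification files present → met
3. hours-of-service audit 508 days ago vs limit 540 → met
4. BMC-84 surety bond $25,000 < $55,000 → not met
5. drug-and-alcohol testing policy present → met
6. auto liability coverage $1,550,000 < $1,800,000 → not met
7. driver drug-and-alcohol testing 718 days ago vs limit 730 → met
8. cargo insurance $500,000 ≥ $375,000 → met
9. vehicle maintenance records present → met
10. certified hazmat drivers 6 ≥ 4 → met
11. drivers with valid medical certificates 20 ≥ 12 → met
Not met: 4, 6

4, 6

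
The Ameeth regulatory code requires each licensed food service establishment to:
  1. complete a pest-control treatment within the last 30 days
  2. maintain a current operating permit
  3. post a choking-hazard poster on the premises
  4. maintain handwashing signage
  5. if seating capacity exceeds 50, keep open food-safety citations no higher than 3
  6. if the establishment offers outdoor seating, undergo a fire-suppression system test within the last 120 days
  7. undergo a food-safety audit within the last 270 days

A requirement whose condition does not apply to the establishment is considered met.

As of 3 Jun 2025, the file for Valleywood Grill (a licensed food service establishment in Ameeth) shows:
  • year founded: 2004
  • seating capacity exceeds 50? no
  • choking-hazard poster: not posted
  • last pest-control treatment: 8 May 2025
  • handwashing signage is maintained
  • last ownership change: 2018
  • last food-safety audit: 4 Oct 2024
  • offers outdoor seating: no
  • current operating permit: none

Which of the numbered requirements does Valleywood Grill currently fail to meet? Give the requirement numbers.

2, 3

1. pest-control treatment 26 days ago vs limit 30 → met
2. current operating permit absent → not met
3. choking-hazard poster absent → not met
4. handwashing signage present → met
5. condition 'seating capacity exceeds 50' does not hold → requirement n/a → met
6. condition 'offers outdoor seating' does not hold → requirement n/a → met
7. food-safety audit 242 days ago vs limit 270 → met
Not met: 2, 3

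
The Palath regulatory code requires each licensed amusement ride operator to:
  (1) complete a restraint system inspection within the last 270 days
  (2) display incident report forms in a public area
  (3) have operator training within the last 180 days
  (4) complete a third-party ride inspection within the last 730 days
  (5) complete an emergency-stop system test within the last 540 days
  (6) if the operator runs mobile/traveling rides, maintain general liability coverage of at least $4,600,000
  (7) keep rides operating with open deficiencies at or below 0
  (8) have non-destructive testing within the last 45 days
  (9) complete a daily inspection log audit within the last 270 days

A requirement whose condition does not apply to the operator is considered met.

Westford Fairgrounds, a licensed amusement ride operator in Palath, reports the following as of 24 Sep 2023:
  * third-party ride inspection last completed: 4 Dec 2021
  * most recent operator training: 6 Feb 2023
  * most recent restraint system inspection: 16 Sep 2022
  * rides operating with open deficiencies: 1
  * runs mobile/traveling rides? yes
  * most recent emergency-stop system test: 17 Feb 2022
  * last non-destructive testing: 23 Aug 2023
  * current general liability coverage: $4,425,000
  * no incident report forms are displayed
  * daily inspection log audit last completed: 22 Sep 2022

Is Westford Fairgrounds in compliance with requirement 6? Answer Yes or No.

No

6. condition 'runs mobile/traveling rides' holds; general liability coverage $4,425,000 < $4,600,000 → not met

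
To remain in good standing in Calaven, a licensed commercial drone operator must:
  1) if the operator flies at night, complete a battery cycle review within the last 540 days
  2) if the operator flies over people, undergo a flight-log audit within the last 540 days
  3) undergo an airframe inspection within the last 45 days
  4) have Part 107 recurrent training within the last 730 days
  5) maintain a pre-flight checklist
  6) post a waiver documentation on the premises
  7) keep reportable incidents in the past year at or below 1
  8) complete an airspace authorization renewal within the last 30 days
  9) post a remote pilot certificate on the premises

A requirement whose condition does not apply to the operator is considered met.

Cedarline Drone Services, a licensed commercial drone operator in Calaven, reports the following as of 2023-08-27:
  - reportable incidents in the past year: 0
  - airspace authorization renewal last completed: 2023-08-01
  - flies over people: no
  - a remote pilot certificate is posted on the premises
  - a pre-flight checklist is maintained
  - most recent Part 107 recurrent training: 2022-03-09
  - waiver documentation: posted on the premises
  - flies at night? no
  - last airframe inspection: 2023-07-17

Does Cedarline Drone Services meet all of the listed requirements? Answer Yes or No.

1. condition 'flies at night' does not hold → requirement n/a → met
2. condition 'flies over people' does not hold → requirement n/a → met
3. airframe inspection 41 days ago vs limit 45 → met
4. Part 107 recurrent training 536 days ago vs limit 730 → met
5. pre-flight checklist present → met
6. waiver documentation present → met
7. reportable incidents in the past year 0 ≤ 1 → met
8. airspace authorization renewal 26 days ago vs limit 30 → met
9. remote pilot certificate present → met
All met.

Yes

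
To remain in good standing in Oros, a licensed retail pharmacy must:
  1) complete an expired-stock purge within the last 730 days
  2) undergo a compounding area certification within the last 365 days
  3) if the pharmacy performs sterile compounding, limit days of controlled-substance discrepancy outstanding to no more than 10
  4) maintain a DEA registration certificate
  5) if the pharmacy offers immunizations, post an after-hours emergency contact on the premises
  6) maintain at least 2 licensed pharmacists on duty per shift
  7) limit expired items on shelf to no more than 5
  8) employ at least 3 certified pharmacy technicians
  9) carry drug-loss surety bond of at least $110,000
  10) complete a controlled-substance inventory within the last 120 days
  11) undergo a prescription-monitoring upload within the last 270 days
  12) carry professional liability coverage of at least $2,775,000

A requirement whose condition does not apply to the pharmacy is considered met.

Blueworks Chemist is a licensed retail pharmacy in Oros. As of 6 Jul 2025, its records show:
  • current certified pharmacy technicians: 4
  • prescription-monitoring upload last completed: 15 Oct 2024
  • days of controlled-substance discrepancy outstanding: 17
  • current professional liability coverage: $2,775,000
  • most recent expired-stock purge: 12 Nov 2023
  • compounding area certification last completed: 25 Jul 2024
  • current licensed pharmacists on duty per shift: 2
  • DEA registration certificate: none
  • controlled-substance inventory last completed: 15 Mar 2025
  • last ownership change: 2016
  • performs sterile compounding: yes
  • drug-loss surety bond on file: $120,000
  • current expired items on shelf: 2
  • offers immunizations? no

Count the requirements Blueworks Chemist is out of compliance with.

1. expired-stock purge 602 days ago vs limit 730 → met
2. compounding area certification 346 days ago vs limit 365 → met
3. condition 'performs sterile compounding' holds; days of controlled-substance discrepancy outstanding 17 > 10 → not met
4. DEA registration certificate absent → not met
5. condition 'offers immunizations' does not hold → requirement n/a → met
6. licensed pharmacists on duty per shift 2 ≥ 2 → met
7. expired items on shelf 2 ≤ 5 → met
8. certified pharmacy technicians 4 ≥ 3 → met
9. drug-loss surety bond $120,000 ≥ $110,000 → met
10. controlled-substance inventory 113 days ago vs limit 120 → met
11. prescription-monitoring upload 264 days ago vs limit 270 → met
12. professional liability coverage $2,775,000 ≥ $2,775,000 → met
Not met: 2 of 12

2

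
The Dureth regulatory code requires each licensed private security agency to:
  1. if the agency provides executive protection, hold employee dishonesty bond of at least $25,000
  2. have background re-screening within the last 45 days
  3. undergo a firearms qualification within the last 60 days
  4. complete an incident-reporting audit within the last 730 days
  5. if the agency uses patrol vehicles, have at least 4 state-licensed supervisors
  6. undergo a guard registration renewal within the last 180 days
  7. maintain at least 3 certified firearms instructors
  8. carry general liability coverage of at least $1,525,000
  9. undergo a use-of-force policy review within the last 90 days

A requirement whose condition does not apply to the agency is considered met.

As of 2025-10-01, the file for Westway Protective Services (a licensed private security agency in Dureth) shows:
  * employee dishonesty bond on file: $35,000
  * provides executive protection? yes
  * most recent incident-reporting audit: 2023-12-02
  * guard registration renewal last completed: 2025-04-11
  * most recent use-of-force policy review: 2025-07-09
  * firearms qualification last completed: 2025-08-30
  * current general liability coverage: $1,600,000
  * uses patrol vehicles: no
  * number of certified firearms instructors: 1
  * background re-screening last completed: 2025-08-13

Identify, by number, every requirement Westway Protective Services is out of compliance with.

2, 7

1. condition 'provides executive protection' holds; employee dishonesty bond $35,000 ≥ $25,000 → met
2. background re-screening 49 days ago vs limit 45 → not met
3. firearms qualification 32 days ago vs limit 60 → met
4. incident-reporting audit 669 days ago vs limit 730 → met
5. condition 'uses patrol vehicles' does not hold → requirement n/a → met
6. guard registration renewal 173 days ago vs limit 180 → met
7. certified firearms instructors 1 < 3 → not met
8. general liability coverage $1,600,000 ≥ $1,525,000 → met
9. use-of-force policy review 84 days ago vs limit 90 → met
Not met: 2, 7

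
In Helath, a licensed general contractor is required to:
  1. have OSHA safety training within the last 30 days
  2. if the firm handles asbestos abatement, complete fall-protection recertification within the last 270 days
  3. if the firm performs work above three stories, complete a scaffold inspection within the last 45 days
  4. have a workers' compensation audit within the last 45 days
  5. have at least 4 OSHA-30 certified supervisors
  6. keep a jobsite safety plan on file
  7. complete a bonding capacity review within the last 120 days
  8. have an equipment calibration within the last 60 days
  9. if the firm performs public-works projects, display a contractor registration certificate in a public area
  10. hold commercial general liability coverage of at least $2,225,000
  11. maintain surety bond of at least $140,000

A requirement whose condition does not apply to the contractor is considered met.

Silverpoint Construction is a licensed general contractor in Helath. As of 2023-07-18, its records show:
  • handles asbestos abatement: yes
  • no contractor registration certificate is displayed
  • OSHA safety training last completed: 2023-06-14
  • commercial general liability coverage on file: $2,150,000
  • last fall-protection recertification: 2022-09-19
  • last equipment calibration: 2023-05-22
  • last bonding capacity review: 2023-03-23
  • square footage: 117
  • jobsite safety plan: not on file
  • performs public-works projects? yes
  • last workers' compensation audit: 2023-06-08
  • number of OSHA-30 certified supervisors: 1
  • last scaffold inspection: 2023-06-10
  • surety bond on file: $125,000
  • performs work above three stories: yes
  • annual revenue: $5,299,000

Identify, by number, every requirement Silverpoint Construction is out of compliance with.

1, 2, 5, 6, 9, 10, 11

1. OSHA safety training 34 days ago vs limit 30 → not met
2. condition 'handles asbestos abatement' holds; fall-protection recertification 302 days ago vs limit 270 → not met
3. condition 'performs work above three stories' holds; scaffold inspection 38 days ago vs limit 45 → met
4. workers' compensation audit 40 days ago vs limit 45 → met
5. OSHA-30 certified supervisors 1 < 4 → not met
6. jobsite safety plan absent → not met
7. bonding capacity review 117 days ago vs limit 120 → met
8. equipment calibration 57 days ago vs limit 60 → met
9. condition 'performs public-works projects' holds; contractor registration certificate absent → not met
10. commercial general liability coverage $2,150,000 < $2,225,000 → not met
11. surety bond $125,000 < $140,000 → not met
Not met: 1, 2, 5, 6, 9, 10, 11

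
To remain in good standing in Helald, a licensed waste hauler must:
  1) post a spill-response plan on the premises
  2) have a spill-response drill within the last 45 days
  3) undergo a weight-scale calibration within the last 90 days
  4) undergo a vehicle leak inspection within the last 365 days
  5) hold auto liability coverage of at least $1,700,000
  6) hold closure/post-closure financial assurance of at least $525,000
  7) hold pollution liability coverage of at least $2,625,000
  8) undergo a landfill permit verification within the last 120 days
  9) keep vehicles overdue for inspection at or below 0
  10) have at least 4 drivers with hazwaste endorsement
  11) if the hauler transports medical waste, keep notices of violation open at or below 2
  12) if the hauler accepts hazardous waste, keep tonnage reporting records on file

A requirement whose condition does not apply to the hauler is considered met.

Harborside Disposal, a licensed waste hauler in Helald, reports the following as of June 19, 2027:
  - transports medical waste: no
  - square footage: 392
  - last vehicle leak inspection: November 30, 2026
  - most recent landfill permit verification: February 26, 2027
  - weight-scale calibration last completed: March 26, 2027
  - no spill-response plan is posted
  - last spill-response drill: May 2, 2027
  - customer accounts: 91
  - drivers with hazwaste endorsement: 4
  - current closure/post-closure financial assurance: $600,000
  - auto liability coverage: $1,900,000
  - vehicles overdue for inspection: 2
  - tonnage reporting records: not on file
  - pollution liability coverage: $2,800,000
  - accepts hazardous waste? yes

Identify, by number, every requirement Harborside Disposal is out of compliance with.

1. spill-response plan absent → not met
2. spill-response drill 48 days ago vs limit 45 → not met
3. weight-scale calibration 85 days ago vs limit 90 → met
4. vehicle leak inspection 201 days ago vs limit 365 → met
5. auto liability coverage $1,900,000 ≥ $1,700,000 → met
6. closure/post-closure financial assurance $600,000 ≥ $525,000 → met
7. pollution liability coverage $2,800,000 ≥ $2,625,000 → met
8. landfill permit verification 113 days ago vs limit 120 → met
9. vehicles overdue for inspection 2 > 0 → not met
10. drivers with hazwaste endorsement 4 ≥ 4 → met
11. condition 'transports medical waste' does not hold → requirement n/a → met
12. condition 'accepts hazardous waste' holds; tonnage reporting records absent → not met
Not met: 1, 2, 9, 12

1, 2, 9, 12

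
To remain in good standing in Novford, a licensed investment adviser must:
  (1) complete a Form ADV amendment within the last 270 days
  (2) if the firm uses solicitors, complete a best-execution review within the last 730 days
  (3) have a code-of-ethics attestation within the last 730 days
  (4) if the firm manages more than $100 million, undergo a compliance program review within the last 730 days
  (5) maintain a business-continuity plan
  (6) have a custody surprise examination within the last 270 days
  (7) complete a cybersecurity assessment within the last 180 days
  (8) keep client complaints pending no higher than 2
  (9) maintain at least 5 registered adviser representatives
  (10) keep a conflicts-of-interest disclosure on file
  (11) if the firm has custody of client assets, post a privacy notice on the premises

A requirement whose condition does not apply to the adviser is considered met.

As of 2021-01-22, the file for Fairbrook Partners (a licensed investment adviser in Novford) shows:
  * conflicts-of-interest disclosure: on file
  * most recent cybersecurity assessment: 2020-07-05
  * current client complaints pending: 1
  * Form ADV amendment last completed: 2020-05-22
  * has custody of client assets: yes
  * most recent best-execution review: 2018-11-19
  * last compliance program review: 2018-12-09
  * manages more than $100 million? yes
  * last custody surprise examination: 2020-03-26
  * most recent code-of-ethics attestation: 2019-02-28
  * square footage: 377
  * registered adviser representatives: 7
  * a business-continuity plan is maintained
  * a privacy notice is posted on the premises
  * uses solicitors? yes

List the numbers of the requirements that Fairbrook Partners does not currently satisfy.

2, 4, 6, 7

1. Form ADV amendment 245 days ago vs limit 270 → met
2. condition 'uses solicitors' holds; best-execution review 795 days ago vs limit 730 → not met
3. code-of-ethics attestation 694 days ago vs limit 730 → met
4. condition 'manages more than $100 million' holds; compliance program review 775 days ago vs limit 730 → not met
5. business-continuity plan present → met
6. custody surprise examination 302 days ago vs limit 270 → not met
7. cybersecurity assessment 201 days ago vs limit 180 → not met
8. client complaints pending 1 ≤ 2 → met
9. registered adviser representatives 7 ≥ 5 → met
10. conflicts-of-interest disclosure present → met
11. condition 'has custody of client assets' holds; privacy notice present → met
Not met: 2, 4, 6, 7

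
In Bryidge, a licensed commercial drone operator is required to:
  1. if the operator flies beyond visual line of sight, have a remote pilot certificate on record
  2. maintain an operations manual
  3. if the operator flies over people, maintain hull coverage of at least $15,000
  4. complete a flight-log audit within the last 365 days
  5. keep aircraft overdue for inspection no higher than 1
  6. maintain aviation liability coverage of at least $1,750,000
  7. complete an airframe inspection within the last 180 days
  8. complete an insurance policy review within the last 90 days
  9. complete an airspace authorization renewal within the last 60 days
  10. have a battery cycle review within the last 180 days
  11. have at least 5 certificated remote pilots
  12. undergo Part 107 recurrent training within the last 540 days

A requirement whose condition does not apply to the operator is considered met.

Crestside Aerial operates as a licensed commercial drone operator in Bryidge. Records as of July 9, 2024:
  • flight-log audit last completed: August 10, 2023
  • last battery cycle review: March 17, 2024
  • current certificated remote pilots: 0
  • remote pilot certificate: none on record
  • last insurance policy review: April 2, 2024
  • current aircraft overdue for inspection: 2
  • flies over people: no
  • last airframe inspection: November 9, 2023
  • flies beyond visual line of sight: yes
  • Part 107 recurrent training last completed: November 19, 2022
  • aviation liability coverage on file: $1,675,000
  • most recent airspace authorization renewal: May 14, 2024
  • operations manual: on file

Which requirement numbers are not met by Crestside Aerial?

1, 5, 6, 7, 8, 11, 12

1. condition 'flies beyond visual line of sight' holds; remote pilot certificate absent → not met
2. operations manual present → met
3. condition 'flies over people' does not hold → requirement n/a → met
4. flight-log audit 334 days ago vs limit 365 → met
5. aircraft overdue for inspection 2 > 1 → not met
6. aviation liability coverage $1,675,000 < $1,750,000 → not met
7. airframe inspection 243 days ago vs limit 180 → not met
8. insurance policy review 98 days ago vs limit 90 → not met
9. airspace authorization renewal 56 days ago vs limit 60 → met
10. battery cycle review 114 days ago vs limit 180 → met
11. certificated remote pilots 0 < 5 → not met
12. Part 107 recurrent training 598 days ago vs limit 540 → not met
Not met: 1, 5, 6, 7, 8, 11, 12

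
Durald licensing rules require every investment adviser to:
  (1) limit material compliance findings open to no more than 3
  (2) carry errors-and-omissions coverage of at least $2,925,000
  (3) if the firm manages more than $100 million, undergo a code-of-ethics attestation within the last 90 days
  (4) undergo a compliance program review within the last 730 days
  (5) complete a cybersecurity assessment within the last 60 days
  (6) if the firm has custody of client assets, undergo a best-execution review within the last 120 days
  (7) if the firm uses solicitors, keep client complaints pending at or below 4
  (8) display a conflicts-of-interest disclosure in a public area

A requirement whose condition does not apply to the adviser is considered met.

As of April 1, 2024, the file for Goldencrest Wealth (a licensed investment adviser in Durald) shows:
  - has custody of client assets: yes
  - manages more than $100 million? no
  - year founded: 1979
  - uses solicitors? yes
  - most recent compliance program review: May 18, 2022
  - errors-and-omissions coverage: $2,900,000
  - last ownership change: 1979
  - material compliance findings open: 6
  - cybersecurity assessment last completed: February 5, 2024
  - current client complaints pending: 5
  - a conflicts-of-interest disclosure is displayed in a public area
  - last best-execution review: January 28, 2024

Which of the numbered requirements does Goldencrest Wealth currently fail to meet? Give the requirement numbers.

1. material compliance findings open 6 > 3 → not met
2. errors-and-omissions coverage $2,900,000 < $2,925,000 → not met
3. condition 'manages more than $100 million' does not hold → requirement n/a → met
4. compliance program review 684 days ago vs limit 730 → met
5. cybersecurity assessment 56 days ago vs limit 60 → met
6. condition 'has custody of client assets' holds; best-execution review 64 days ago vs limit 120 → met
7. condition 'uses solicitors' holds; client complaints pending 5 > 4 → not met
8. conflicts-of-interest disclosure present → met
Not met: 1, 2, 7

1, 2, 7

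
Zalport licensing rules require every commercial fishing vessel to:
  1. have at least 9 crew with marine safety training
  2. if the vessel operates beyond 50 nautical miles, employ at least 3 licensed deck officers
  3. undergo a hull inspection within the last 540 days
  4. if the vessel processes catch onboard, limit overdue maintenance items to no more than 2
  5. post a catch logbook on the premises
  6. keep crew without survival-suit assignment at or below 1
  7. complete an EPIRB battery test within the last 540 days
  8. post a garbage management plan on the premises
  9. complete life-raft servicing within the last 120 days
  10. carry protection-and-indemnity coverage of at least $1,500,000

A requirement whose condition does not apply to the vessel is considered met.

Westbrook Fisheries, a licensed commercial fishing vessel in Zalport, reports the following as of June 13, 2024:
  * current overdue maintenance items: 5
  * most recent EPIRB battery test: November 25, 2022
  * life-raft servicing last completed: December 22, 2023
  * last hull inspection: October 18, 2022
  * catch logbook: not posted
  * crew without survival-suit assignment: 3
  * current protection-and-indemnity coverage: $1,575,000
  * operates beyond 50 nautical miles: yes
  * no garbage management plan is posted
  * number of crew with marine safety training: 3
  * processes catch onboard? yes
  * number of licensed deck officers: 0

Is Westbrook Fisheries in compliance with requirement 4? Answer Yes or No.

No

4. condition 'processes catch onboard' holds; overdue maintenance items 5 > 2 → not met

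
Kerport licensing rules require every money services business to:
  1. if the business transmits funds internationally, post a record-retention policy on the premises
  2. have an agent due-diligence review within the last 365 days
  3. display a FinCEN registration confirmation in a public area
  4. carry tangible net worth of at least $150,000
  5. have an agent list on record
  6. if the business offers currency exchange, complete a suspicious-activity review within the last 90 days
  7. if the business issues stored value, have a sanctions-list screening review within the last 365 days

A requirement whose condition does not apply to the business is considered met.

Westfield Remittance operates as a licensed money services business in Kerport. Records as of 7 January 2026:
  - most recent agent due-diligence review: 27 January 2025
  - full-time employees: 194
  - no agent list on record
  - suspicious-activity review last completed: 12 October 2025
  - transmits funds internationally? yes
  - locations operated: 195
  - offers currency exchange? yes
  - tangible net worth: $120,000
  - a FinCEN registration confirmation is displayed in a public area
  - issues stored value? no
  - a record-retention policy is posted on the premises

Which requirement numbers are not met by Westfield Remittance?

1. condition 'transmits funds internationally' holds; record-retention policy present → met
2. agent due-diligence review 345 days ago vs limit 365 → met
3. FinCEN registration confirmation present → met
4. tangible net worth $120,000 < $150,000 → not met
5. agent list absent → not met
6. condition 'offers currency exchange' holds; suspicious-activity review 87 days ago vs limit 90 → met
7. condition 'issues stored value' does not hold → requirement n/a → met
Not met: 4, 5

4, 5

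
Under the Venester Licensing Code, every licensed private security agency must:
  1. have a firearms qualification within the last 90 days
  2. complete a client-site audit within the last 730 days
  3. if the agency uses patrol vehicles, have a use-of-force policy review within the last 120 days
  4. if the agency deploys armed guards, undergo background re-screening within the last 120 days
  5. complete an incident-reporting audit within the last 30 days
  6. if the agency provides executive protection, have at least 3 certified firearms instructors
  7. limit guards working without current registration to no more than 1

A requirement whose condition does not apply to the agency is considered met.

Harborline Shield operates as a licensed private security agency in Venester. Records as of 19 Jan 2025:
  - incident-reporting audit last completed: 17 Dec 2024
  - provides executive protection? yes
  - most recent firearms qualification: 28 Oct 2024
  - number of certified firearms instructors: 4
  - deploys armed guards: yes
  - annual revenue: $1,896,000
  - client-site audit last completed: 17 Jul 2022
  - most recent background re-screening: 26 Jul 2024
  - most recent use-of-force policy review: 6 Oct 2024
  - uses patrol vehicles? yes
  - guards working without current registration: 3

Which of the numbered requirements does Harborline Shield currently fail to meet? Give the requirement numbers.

1. firearms qualification 83 days ago vs limit 90 → met
2. client-site audit 917 days ago vs limit 730 → not met
3. condition 'uses patrol vehicles' holds; use-of-force policy review 105 days ago vs limit 120 → met
4. condition 'deploys armed guards' holds; background re-screening 177 days ago vs limit 120 → not met
5. incident-reporting audit 33 days ago vs limit 30 → not met
6. condition 'provides executive protection' holds; certified firearms instructors 4 ≥ 3 → met
7. guards working without current registration 3 > 1 → not met
Not met: 2, 4, 5, 7

2, 4, 5, 7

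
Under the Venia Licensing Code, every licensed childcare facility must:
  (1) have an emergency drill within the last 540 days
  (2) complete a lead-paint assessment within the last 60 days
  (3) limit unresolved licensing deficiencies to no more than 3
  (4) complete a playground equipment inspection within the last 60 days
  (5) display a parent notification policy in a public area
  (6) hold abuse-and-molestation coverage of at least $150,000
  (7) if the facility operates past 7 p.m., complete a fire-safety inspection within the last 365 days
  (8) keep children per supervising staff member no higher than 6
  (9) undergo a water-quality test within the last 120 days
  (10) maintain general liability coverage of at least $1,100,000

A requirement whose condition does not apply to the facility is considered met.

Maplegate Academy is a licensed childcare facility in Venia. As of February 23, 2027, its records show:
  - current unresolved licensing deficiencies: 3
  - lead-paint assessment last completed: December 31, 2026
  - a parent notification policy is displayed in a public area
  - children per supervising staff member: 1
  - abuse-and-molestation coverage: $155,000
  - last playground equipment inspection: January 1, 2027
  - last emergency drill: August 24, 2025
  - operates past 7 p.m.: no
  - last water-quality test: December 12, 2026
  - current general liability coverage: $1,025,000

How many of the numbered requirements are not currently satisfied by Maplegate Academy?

2

1. emergency drill 548 days ago vs limit 540 → not met
2. lead-paint assessment 54 days ago vs limit 60 → met
3. unresolved licensing deficiencies 3 ≤ 3 → met
4. playground equipment inspection 53 days ago vs limit 60 → met
5. parent notification policy present → met
6. abuse-and-molestation coverage $155,000 ≥ $150,000 → met
7. condition 'operates past 7 p.m.' does not hold → requirement n/a → met
8. children per supervising staff member 1 ≤ 6 → met
9. water-quality test 73 days ago vs limit 120 → met
10. general liability coverage $1,025,000 < $1,100,000 → not met
Not met: 2 of 10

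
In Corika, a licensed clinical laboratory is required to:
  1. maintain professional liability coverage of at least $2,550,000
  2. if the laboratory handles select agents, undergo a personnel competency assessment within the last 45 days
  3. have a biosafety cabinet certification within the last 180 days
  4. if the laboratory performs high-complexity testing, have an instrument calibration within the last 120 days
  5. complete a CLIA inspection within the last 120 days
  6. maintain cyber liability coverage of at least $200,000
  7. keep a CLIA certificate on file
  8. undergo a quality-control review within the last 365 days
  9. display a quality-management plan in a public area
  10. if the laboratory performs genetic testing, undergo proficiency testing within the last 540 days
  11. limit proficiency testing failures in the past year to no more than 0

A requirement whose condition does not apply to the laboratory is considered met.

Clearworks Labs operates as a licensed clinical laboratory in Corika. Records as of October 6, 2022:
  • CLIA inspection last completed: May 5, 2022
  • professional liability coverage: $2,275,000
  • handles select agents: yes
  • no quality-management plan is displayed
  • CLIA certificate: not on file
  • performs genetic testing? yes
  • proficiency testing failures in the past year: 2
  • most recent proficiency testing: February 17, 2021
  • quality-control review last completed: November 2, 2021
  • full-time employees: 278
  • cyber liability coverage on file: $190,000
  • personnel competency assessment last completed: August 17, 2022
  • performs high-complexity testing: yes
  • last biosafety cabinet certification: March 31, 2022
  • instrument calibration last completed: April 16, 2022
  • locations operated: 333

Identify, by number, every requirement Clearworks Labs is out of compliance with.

1. professional liability coverage $2,275,000 < $2,550,000 → not met
2. condition 'handles select agents' holds; personnel competency assessment 50 days ago vs limit 45 → not met
3. biosafety cabinet certification 189 days ago vs limit 180 → not met
4. condition 'performs high-complexity testing' holds; instrument calibration 173 days ago vs limit 120 → not met
5. CLIA inspection 154 days ago vs limit 120 → not met
6. cyber liability coverage $190,000 < $200,000 → not met
7. CLIA certificate absent → not met
8. quality-control review 338 days ago vs limit 365 → met
9. quality-management plan absent → not met
10. condition 'performs genetic testing' holds; proficiency testing 596 days ago vs limit 540 → not met
11. proficiency testing failures in the past year 2 > 0 → not met
Not met: 1, 2, 3, 4, 5, 6, 7, 9, 10, 11

1, 2, 3, 4, 5, 6, 7, 9, 10, 11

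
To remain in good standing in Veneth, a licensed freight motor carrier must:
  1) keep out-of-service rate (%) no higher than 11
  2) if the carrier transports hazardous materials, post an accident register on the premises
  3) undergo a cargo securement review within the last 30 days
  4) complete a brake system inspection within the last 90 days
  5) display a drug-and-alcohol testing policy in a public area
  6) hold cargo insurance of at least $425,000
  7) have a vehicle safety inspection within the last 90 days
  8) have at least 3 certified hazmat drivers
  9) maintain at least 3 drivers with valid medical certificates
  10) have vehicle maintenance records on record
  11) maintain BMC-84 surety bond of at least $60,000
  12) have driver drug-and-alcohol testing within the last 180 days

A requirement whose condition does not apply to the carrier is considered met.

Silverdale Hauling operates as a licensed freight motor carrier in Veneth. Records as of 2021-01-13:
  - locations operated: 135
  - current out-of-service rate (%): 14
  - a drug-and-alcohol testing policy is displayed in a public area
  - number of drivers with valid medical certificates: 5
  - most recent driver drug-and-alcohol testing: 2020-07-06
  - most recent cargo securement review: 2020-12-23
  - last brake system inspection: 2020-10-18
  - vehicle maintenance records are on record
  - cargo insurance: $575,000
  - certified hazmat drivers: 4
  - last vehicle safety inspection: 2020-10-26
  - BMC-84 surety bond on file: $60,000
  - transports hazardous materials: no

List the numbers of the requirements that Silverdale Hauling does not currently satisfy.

1, 12

1. out-of-service rate (%) 14 > 11 → not met
2. condition 'transports hazardous materials' does not hold → requirement n/a → met
3. cargo securement review 21 days ago vs limit 30 → met
4. brake system inspection 87 days ago vs limit 90 → met
5. drug-and-alcohol testing policy present → met
6. cargo insurance $575,000 ≥ $425,000 → met
7. vehicle safety inspection 79 days ago vs limit 90 → met
8. certified hazmat drivers 4 ≥ 3 → met
9. drivers with valid medical certificates 5 ≥ 3 → met
10. vehicle maintenance records present → met
11. BMC-84 surety bond $60,000 ≥ $60,000 → met
12. driver drug-and-alcohol testing 191 days ago vs limit 180 → not met
Not met: 1, 12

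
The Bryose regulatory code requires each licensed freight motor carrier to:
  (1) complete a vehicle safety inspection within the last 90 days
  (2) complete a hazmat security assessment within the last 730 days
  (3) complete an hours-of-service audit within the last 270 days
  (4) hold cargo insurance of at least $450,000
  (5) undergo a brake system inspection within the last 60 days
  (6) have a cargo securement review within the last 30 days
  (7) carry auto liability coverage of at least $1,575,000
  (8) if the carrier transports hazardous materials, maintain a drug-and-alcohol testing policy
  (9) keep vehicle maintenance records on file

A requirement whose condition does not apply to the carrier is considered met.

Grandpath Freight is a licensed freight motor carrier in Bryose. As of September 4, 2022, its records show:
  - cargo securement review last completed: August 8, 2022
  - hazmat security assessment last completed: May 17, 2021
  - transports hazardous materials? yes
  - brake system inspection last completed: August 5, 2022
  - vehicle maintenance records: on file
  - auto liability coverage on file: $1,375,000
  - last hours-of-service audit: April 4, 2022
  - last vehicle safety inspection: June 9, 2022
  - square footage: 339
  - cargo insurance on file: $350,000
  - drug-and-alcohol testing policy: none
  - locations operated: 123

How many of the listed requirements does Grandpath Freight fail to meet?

1. vehicle safety inspection 87 days ago vs limit 90 → met
2. hazmat security assessment 475 days ago vs limit 730 → met
3. hours-of-service audit 153 days ago vs limit 270 → met
4. cargo insurance $350,000 < $450,000 → not met
5. brake system inspection 30 days ago vs limit 60 → met
6. cargo securement review 27 days ago vs limit 30 → met
7. auto liability coverage $1,375,000 < $1,575,000 → not met
8. condition 'transports hazardous materials' holds; drug-and-alcohol testing policy absent → not met
9. vehicle maintenance records present → met
Not met: 3 of 9

3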